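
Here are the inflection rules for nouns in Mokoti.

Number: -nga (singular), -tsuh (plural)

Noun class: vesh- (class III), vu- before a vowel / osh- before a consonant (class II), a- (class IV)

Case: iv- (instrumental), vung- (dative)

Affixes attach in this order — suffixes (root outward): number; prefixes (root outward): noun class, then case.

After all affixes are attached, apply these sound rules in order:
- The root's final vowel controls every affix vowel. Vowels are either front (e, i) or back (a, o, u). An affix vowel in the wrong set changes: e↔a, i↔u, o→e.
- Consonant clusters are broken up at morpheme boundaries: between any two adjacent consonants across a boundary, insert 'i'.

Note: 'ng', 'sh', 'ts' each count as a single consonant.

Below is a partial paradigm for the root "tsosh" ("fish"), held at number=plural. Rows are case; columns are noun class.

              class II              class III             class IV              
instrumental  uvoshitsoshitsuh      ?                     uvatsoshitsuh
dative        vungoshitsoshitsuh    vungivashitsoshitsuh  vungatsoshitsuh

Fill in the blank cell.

Attach noun class class III vesh- → veshtsosh.
Attach number plural -tsuh → veshtsoshtsuh.
Attach case instrumental iv- → ivveshtsoshtsuh.
Apply vowel harmony: ivveshtsoshtsuh → uvvashtsoshtsuh.
Apply epenthesis: uvvashtsoshtsuh → uvivashitsoshitsuh.

uvivashitsoshitsuh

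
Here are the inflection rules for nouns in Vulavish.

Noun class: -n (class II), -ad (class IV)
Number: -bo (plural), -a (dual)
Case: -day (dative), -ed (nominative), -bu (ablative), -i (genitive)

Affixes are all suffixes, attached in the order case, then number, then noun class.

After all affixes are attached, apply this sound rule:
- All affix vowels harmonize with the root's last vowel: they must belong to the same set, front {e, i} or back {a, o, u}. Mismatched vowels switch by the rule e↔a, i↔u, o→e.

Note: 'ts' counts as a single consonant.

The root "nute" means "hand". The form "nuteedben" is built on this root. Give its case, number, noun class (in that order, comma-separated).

Segment: nute-ed-bo-n.
case: -ed → nominative.
number: -bo → plural.
noun class: -n → class II.

nominative, plural, class II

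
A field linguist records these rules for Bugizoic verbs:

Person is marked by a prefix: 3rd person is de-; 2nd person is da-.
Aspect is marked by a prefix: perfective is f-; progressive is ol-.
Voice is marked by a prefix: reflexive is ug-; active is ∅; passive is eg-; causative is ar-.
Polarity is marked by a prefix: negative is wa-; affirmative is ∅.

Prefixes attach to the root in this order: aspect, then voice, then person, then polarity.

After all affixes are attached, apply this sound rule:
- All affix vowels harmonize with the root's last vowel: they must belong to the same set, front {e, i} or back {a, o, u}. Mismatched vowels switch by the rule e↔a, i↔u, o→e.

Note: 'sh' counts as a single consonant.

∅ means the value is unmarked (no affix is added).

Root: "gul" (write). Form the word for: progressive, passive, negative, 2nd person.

Attach aspect progressive ol- → olgul.
Attach voice passive eg- → egolgul.
Attach person 2nd person da- → daegolgul.
Attach polarity negative wa- → wadaegolgul.
Apply vowel harmony: wadaegolgul → wadaagolgul.

wadaagolgul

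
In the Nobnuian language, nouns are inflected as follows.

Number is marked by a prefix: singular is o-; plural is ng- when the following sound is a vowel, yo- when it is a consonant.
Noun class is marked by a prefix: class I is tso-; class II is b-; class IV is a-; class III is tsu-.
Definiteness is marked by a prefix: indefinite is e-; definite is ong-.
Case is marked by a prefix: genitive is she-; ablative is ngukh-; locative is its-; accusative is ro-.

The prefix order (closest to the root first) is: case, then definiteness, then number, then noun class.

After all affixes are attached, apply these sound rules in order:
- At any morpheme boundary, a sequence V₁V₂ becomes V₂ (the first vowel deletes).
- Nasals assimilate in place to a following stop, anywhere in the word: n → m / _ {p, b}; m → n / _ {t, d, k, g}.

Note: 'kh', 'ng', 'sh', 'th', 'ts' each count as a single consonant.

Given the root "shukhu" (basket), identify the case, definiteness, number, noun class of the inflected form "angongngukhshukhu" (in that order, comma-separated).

ablative, definite, plural, class IV

Segment: a-ng-ong-ngukh-shukhu.
case: ngukh- → ablative.
definiteness: ong- → definite.
number: ng/yo- → plural.
noun class: a- → class IV.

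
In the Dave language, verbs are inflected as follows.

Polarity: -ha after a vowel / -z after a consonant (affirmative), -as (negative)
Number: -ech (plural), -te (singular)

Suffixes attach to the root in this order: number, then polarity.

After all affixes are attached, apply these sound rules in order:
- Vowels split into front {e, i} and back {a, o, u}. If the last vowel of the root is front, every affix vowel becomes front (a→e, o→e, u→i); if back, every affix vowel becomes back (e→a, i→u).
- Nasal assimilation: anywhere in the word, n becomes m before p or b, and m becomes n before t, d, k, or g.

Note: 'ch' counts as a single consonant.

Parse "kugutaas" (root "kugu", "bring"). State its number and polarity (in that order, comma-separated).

Segment: kugu-te-as.
number: -te → singular.
polarity: -as → negative.

singular, negative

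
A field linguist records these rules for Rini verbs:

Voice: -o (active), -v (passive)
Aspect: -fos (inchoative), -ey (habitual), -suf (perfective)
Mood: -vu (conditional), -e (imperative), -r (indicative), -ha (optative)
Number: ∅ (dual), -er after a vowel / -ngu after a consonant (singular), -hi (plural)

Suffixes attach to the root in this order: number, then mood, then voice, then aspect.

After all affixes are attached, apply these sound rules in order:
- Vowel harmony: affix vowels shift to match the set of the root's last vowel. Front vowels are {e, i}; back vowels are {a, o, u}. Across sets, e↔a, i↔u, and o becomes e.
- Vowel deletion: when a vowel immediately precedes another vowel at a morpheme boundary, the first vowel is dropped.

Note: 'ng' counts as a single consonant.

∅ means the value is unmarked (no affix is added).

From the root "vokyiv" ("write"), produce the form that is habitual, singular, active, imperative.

Attach number singular -ngu (after consonant 'v') → vokyivngu.
Attach mood imperative -e → vokyivngue.
Attach voice active -o → vokyivngueo.
Attach aspect habitual -ey → vokyivngueoey.
Apply vowel harmony: vokyivngueoey → vokyivngieeey.
Apply vowel deletion: vokyivngieeey → vokyivngey.

vokyivngey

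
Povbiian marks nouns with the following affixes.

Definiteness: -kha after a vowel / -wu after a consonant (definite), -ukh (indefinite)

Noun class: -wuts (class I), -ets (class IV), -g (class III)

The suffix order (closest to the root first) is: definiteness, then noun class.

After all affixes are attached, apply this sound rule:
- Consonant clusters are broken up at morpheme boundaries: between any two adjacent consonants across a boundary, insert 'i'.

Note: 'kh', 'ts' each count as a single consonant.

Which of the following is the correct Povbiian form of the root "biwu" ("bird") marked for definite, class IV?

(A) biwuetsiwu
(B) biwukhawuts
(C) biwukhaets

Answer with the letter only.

C

Attach definiteness definite -kha (after vowel 'u') → biwukha.
Attach noun class class IV -ets → biwukhaets.
Epenthesis: no change.
So the correct form is biwukhaets, option (C).
(B) biwukhawuts is wrong: it uses class I instead of class IV for noun class.
(A) biwuetsiwu is wrong: it has the affixes in the wrong order.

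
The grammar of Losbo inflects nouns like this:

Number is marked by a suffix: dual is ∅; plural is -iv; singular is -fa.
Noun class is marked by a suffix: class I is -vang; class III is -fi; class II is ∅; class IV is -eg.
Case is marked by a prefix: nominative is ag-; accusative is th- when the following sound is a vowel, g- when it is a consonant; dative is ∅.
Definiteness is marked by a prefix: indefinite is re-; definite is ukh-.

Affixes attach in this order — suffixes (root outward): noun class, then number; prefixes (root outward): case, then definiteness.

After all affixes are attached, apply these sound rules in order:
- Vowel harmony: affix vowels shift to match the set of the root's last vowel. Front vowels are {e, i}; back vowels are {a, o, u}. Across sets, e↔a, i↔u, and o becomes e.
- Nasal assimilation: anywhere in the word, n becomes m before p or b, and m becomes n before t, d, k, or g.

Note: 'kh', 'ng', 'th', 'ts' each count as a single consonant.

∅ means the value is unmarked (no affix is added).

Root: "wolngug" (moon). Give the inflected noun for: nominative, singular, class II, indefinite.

raagwolngugfa

noun class = class II: zero marking, form stays wolngug.
Attach number singular -fa → wolngugfa.
Attach case nominative ag- → agwolngugfa.
Attach definiteness indefinite re- → reagwolngugfa.
Apply vowel harmony: reagwolngugfa → raagwolngugfa.
Nasal assimilation: no change.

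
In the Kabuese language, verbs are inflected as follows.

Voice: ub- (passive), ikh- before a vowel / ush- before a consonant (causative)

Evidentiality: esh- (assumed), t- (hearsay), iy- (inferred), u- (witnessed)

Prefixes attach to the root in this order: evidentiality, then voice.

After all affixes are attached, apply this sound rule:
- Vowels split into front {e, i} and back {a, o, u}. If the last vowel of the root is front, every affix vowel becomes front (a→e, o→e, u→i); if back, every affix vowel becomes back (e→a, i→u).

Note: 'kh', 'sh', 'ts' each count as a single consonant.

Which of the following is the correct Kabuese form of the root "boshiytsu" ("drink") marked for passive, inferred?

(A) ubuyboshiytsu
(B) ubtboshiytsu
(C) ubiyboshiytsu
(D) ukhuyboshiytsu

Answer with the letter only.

Attach evidentiality inferred iy- → iyboshiytsu.
Attach voice passive ub- → ubiyboshiytsu.
Apply vowel harmony: ubiyboshiytsu → ubuyboshiytsu.
So the correct form is ubuyboshiytsu, option (A).
(C) ubiyboshiytsu is wrong: it fails to apply the sound rule(s).
(D) ukhuyboshiytsu is wrong: it uses causative instead of passive for voice.
(B) ubtboshiytsu is wrong: it uses hearsay instead of inferred for evidentiality.

A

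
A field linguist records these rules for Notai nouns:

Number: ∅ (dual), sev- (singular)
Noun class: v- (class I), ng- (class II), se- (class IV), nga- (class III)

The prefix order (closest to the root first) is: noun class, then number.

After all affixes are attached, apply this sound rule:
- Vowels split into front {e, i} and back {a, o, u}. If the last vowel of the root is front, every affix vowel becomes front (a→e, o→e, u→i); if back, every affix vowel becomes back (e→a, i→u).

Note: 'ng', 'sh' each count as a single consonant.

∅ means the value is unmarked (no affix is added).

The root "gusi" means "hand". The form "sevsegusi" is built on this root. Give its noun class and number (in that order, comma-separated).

class IV, singular

Segment: sev-se-gusi.
noun class: se- → class IV.
number: sev- → singular.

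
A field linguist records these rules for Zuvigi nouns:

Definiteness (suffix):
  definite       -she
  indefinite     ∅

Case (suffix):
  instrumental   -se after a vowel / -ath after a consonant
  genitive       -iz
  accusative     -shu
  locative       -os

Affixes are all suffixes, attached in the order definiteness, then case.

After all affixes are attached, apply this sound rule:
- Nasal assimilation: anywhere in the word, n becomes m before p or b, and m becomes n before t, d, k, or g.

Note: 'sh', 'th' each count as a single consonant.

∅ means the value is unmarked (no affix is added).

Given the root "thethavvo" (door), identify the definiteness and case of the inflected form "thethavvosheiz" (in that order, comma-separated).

Segment: thethavvo-she-iz.
definiteness: -she → definite.
case: -iz → genitive.

definite, genitive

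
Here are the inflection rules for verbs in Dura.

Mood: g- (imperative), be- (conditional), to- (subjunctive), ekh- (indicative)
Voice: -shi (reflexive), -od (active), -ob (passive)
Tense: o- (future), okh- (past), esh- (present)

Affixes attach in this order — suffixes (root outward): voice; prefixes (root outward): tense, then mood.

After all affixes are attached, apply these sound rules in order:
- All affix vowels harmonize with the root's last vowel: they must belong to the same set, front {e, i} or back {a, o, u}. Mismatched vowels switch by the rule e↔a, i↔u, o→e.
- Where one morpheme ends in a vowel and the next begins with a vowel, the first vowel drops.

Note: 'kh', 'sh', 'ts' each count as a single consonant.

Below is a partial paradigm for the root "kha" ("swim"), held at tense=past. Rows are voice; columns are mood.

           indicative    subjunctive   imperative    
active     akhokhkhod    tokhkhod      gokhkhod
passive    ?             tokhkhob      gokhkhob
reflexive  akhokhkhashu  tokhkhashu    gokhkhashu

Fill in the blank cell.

akhokhkhob

Attach tense past okh- → okhkha.
Attach mood indicative ekh- → ekhokhkha.
Attach voice passive -ob → ekhokhkhaob.
Apply vowel harmony: ekhokhkhaob → akhokhkhaob.
Apply vowel deletion: akhokhkhaob → akhokhkhob.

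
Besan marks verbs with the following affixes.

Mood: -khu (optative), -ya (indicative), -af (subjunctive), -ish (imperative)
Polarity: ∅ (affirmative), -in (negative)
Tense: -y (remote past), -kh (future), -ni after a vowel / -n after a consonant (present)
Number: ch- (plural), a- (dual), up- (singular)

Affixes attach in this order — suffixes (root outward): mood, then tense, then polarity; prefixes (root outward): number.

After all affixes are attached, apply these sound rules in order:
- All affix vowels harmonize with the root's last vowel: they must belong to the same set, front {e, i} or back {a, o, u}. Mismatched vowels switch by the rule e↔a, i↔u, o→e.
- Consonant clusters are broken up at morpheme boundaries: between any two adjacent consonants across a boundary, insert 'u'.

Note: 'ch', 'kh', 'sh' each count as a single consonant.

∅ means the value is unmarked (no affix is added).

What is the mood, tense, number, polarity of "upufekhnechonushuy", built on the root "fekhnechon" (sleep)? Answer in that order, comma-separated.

imperative, remote past, singular, affirmative

Segment: up-fekhnechon-ish-y.
mood: -ish → imperative.
tense: -y → remote past.
number: up- → singular.
polarity: ∅ → affirmative.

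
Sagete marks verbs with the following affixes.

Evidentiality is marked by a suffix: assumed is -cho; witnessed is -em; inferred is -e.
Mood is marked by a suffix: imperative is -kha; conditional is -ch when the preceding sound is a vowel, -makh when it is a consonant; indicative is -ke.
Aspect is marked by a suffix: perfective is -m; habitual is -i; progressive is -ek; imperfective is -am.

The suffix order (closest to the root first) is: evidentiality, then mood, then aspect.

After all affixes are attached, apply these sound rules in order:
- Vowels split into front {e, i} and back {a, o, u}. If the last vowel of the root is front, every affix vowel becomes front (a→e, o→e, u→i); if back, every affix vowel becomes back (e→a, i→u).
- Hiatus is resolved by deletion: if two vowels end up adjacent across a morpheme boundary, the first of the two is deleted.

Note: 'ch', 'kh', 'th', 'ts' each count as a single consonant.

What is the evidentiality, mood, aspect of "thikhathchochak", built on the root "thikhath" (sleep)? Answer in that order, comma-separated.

assumed, conditional, progressive

Segment: thikhath-cho-ch-ek.
evidentiality: -cho → assumed.
mood: -ch/makh → conditional.
aspect: -ek → progressive.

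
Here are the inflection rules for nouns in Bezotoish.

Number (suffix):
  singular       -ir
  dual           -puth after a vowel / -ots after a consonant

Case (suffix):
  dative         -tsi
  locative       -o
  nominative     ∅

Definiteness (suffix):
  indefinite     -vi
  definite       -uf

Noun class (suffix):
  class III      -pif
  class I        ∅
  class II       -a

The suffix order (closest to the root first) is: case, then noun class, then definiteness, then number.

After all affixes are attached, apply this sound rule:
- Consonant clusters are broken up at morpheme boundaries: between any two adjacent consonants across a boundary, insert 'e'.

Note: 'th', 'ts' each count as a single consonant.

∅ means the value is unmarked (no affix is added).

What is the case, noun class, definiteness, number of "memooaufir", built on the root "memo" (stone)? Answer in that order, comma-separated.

Segment: memo-o-a-uf-ir.
case: -o → locative.
noun class: -a → class II.
definiteness: -uf → definite.
number: -ir → singular.

locative, class II, definite, singular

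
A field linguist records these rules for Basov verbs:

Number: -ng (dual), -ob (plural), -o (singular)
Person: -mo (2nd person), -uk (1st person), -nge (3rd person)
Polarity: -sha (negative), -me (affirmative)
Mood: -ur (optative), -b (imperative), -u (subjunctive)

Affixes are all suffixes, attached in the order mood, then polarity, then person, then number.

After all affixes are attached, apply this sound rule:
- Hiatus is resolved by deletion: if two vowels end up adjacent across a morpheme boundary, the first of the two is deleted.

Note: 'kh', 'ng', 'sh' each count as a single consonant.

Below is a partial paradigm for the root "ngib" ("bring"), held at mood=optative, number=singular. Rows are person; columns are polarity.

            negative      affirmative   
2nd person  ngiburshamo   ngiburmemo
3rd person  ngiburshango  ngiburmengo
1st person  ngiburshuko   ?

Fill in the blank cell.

ngiburmuko

Attach mood optative -ur → ngibur.
Attach polarity affirmative -me → ngiburme.
Attach person 1st person -uk → ngiburmeuk.
Attach number singular -o → ngiburmeuko.
Apply vowel deletion: ngiburmeuko → ngiburmuko.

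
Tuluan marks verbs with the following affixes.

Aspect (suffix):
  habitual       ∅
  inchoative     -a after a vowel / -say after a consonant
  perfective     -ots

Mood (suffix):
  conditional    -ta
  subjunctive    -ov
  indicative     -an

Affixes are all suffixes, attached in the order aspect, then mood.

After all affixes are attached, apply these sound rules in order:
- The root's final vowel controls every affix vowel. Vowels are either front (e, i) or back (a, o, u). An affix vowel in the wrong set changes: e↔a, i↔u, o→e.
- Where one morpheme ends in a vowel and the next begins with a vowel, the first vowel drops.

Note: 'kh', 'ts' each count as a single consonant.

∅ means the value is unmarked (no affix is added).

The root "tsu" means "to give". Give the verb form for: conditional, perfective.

Attach aspect perfective -ots → tsuots.
Attach mood conditional -ta → tsuotsta.
Vowel harmony: no change.
Apply vowel deletion: tsuotsta → tsotsta.

tsotsta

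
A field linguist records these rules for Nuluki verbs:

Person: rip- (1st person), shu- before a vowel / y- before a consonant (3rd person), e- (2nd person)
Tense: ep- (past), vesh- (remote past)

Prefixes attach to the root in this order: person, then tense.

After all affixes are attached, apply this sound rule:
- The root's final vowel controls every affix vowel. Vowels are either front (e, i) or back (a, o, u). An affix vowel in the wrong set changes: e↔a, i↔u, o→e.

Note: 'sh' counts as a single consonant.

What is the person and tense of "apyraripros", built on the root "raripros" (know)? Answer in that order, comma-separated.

3rd person, past

Segment: ep-y-raripros.
person: shu/y- → 3rd person.
tense: ep- → past.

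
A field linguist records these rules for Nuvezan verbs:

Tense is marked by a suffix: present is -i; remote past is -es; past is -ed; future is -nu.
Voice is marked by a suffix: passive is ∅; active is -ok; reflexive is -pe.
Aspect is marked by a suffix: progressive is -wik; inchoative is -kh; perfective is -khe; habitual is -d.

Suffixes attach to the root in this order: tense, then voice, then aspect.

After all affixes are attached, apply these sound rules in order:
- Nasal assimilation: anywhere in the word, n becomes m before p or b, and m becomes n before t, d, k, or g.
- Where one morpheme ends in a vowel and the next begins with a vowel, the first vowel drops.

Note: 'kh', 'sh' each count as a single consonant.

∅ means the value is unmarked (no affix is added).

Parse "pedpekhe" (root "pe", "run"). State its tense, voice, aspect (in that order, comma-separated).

Segment: pe-ed-pe-khe.
tense: -ed → past.
voice: -pe → reflexive.
aspect: -khe → perfective.

past, reflexive, perfective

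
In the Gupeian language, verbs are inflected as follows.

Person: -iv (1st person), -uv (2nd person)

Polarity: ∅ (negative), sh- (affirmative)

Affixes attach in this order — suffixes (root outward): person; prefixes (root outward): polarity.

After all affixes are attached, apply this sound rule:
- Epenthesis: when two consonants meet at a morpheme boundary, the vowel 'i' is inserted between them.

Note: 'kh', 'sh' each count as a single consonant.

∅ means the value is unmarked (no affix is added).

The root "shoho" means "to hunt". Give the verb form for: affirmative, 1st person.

shishohoiv

Attach person 1st person -iv → shohoiv.
Attach polarity affirmative sh- → shshohoiv.
Apply epenthesis: shshohoiv → shishohoiv.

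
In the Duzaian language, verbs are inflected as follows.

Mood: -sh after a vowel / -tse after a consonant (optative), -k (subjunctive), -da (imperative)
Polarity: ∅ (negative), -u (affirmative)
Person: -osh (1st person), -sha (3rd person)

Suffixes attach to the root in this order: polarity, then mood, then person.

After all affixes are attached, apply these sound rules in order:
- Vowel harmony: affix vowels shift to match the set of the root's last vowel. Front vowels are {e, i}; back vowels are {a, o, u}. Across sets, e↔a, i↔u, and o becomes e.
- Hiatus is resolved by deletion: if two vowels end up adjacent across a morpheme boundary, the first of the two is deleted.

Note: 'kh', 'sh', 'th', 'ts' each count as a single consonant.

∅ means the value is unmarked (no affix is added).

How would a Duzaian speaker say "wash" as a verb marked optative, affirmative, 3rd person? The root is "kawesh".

Attach polarity affirmative -u → kaweshu.
Attach mood optative -sh (after vowel 'u') → kaweshush.
Attach person 3rd person -sha → kaweshushsha.
Apply vowel harmony: kaweshushsha → kaweshishshe.
Vowel deletion: no change.

kaweshishshe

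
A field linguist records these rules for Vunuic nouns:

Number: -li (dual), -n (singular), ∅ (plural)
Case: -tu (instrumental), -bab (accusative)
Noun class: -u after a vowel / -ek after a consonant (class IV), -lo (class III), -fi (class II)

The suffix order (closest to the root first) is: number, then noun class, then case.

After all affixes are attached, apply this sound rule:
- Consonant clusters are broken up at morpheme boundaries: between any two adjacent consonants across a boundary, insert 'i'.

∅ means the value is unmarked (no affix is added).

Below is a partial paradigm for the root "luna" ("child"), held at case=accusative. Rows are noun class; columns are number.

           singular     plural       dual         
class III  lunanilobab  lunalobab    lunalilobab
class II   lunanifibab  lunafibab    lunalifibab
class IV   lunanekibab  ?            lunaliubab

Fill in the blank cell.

lunaubab

number = plural: zero marking, form stays luna.
Attach noun class class IV -u (after vowel 'a') → lunau.
Attach case accusative -bab → lunaubab.
Epenthesis: no change.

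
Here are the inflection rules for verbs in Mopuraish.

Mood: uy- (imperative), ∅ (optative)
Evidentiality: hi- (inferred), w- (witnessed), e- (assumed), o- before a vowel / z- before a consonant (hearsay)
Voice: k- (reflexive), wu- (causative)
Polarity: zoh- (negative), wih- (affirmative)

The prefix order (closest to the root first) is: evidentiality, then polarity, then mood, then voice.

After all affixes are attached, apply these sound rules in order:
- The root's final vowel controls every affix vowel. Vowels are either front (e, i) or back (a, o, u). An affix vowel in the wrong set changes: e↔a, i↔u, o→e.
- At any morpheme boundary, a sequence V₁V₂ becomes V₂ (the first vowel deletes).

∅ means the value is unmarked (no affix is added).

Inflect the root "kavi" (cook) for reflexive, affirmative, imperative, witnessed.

kiywihwkavi

Attach evidentiality witnessed w- → wkavi.
Attach polarity affirmative wih- → wihwkavi.
Attach mood imperative uy- → uywihwkavi.
Attach voice reflexive k- → kuywihwkavi.
Apply vowel harmony: kuywihwkavi → kiywihwkavi.
Vowel deletion: no change.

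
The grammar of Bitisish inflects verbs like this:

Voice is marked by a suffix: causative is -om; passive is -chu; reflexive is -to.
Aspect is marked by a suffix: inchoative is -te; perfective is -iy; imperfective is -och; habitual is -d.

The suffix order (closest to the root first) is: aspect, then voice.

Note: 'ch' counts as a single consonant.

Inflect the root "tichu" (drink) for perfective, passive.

Attach aspect perfective -iy → tichuiy.
Attach voice passive -chu → tichuiychu.

tichuiychu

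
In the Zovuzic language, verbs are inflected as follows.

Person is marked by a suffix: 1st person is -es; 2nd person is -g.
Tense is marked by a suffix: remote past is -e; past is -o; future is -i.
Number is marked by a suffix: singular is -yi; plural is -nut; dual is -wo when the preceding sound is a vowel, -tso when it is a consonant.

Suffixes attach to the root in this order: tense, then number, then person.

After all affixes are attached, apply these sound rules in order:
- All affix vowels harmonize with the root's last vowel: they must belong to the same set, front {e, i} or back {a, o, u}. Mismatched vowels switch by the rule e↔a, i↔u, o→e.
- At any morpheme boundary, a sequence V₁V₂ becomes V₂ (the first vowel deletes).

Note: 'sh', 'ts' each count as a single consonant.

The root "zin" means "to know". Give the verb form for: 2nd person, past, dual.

zineweg

Attach tense past -o → zino.
Attach number dual -wo (after vowel 'o') → zinowo.
Attach person 2nd person -g → zinowog.
Apply vowel harmony: zinowog → zineweg.
Vowel deletion: no change.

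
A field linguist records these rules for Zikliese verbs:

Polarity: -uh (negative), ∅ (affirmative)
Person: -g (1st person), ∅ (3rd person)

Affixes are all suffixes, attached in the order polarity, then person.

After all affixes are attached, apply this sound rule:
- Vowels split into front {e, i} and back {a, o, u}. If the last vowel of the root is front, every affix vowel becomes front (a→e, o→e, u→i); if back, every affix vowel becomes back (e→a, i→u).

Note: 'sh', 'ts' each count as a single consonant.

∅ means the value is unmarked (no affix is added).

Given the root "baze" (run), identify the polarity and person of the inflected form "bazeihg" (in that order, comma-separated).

negative, 1st person

Segment: baze-uh-g.
polarity: -uh → negative.
person: -g → 1st person.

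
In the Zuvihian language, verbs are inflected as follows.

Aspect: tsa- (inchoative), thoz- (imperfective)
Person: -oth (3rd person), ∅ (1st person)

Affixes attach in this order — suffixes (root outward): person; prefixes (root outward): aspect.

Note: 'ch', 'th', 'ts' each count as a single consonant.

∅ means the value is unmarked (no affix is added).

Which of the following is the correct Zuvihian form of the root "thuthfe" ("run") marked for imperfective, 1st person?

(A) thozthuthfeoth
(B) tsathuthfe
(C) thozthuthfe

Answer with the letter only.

Attach aspect imperfective thoz- → thozthuthfe.
person = 1st person: zero marking, form stays thozthuthfe.
So the correct form is thozthuthfe, option (C).
(B) tsathuthfe is wrong: it uses inchoative instead of imperfective for aspect.
(A) thozthuthfeoth is wrong: it uses 3rd person instead of 1st person for person.

C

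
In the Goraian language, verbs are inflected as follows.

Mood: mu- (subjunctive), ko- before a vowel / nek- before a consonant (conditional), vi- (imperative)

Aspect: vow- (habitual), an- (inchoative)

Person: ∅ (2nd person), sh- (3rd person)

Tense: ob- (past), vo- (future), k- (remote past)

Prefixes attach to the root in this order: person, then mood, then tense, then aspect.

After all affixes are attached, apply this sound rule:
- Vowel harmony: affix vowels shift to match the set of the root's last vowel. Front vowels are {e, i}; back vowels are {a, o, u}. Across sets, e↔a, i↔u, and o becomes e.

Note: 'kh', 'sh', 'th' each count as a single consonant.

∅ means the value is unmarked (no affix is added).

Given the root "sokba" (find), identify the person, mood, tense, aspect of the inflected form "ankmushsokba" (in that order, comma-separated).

3rd person, subjunctive, remote past, inchoative

Segment: an-k-mu-sh-sokba.
person: sh- → 3rd person.
mood: mu- → subjunctive.
tense: k- → remote past.
aspect: an- → inchoative.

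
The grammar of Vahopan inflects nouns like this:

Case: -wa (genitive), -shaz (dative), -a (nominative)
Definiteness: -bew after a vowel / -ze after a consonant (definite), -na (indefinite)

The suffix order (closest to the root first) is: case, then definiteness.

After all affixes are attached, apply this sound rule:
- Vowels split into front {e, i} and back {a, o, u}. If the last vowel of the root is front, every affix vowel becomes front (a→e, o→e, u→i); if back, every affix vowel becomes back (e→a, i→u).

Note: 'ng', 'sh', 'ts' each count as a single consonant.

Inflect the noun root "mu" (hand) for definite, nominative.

muabaw

Attach case nominative -a → mua.
Attach definiteness definite -bew (after vowel 'a') → muabew.
Apply vowel harmony: muabew → muabaw.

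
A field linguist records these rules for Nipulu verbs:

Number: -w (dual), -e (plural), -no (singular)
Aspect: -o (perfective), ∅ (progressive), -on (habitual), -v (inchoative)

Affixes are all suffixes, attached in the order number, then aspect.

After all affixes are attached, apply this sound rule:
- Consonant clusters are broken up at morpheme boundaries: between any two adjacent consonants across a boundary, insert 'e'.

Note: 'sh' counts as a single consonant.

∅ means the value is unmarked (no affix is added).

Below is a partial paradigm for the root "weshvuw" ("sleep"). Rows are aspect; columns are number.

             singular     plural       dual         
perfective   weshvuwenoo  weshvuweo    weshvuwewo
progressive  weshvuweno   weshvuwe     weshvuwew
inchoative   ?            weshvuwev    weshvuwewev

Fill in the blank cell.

weshvuwenov

Attach number singular -no → weshvuwno.
Attach aspect inchoative -v → weshvuwnov.
Apply epenthesis: weshvuwnov → weshvuwenov.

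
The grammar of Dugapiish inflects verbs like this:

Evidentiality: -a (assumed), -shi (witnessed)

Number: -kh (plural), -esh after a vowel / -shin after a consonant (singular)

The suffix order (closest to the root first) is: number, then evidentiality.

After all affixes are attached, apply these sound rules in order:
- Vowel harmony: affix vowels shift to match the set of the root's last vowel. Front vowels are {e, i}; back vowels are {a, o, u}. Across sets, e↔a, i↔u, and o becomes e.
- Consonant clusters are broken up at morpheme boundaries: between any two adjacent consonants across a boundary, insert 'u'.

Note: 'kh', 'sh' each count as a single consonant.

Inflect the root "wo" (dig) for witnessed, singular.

Attach number singular -esh (after vowel 'o') → woesh.
Attach evidentiality witnessed -shi → woeshshi.
Apply vowel harmony: woeshshi → woashshu.
Apply epenthesis: woashshu → woashushu.

woashushu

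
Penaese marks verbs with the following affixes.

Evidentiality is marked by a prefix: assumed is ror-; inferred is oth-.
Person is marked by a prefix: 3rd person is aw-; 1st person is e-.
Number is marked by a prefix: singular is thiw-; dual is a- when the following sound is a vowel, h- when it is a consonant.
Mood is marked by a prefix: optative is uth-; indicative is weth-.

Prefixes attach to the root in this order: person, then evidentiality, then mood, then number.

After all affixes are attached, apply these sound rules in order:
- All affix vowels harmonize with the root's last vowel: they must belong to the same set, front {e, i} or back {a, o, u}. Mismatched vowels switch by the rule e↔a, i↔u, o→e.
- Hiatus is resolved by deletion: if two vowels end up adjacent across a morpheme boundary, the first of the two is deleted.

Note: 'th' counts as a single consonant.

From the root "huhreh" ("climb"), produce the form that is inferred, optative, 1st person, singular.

thiwithethehuhreh

Attach person 1st person e- → ehuhreh.
Attach evidentiality inferred oth- → othehuhreh.
Attach mood optative uth- → uthothehuhreh.
Attach number singular thiw- → thiwuthothehuhreh.
Apply vowel harmony: thiwuthothehuhreh → thiwithethehuhreh.
Vowel deletion: no change.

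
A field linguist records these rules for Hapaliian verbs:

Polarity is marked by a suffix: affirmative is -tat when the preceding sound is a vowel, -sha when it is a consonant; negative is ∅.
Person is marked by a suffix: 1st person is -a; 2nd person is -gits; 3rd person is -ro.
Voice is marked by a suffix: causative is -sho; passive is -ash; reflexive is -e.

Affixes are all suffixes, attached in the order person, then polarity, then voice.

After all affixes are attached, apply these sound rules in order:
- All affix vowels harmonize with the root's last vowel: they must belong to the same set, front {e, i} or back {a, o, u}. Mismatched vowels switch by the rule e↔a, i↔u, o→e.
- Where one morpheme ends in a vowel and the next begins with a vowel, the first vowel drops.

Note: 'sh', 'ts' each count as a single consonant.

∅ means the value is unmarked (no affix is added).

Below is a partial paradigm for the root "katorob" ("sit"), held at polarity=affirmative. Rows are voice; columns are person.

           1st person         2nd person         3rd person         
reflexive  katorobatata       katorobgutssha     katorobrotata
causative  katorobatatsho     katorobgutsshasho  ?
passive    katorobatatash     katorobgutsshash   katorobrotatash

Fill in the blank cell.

Attach person 3rd person -ro → katorobro.
Attach polarity affirmative -tat (after vowel 'o') → katorobrotat.
Attach voice causative -sho → katorobrotatsho.
Vowel harmony: no change.
Vowel deletion: no change.

katorobrotatsho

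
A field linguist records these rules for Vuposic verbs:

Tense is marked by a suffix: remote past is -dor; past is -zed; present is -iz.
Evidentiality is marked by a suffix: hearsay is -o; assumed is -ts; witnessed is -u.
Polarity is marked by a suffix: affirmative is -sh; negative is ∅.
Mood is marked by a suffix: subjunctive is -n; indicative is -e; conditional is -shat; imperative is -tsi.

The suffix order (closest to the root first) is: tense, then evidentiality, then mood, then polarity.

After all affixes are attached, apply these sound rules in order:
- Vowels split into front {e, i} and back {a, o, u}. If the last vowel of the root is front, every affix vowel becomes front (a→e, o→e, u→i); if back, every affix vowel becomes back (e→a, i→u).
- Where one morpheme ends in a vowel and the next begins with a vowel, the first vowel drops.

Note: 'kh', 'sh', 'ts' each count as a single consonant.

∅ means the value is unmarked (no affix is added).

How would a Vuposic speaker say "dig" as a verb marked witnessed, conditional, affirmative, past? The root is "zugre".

Attach tense past -zed → zugrezed.
Attach evidentiality witnessed -u → zugrezedu.
Attach mood conditional -shat → zugrezedushat.
Attach polarity affirmative -sh → zugrezedushatsh.
Apply vowel harmony: zugrezedushatsh → zugrezedishetsh.
Vowel deletion: no change.

zugrezedishetsh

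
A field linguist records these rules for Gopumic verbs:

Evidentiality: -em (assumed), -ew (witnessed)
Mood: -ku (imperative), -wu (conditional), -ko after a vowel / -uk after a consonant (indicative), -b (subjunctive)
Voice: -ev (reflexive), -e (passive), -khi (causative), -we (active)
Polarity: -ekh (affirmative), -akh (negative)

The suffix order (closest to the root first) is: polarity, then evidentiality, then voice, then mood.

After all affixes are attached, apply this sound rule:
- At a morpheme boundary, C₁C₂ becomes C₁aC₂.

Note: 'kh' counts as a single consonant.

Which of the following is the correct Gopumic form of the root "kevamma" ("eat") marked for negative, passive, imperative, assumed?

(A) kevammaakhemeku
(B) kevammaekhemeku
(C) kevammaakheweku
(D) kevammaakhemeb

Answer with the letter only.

A

Attach polarity negative -akh → kevammaakh.
Attach evidentiality assumed -em → kevammaakhem.
Attach voice passive -e → kevammaakheme.
Attach mood imperative -ku → kevammaakhemeku.
Epenthesis: no change.
So the correct form is kevammaakhemeku, option (A).
(C) kevammaakheweku is wrong: it uses witnessed instead of assumed for evidentiality.
(B) kevammaekhemeku is wrong: it uses affirmative instead of negative for polarity.
(D) kevammaakhemeb is wrong: it uses subjunctive instead of imperative for mood.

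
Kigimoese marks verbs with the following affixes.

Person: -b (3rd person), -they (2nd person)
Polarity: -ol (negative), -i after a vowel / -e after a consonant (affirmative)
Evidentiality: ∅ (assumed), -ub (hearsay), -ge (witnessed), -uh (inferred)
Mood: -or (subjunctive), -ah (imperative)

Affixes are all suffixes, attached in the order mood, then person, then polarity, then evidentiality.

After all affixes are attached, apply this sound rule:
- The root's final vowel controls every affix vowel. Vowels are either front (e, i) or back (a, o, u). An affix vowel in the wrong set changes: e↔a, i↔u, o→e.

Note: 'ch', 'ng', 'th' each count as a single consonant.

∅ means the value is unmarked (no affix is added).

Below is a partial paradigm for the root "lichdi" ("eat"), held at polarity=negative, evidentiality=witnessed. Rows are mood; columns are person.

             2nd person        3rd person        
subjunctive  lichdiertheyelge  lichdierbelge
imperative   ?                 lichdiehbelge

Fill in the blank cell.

Attach mood imperative -ah → lichdiah.
Attach person 2nd person -they → lichdiahthey.
Attach polarity negative -ol → lichdiahtheyol.
Attach evidentiality witnessed -ge → lichdiahtheyolge.
Apply vowel harmony: lichdiahtheyolge → lichdiehtheyelge.

lichdiehtheyelge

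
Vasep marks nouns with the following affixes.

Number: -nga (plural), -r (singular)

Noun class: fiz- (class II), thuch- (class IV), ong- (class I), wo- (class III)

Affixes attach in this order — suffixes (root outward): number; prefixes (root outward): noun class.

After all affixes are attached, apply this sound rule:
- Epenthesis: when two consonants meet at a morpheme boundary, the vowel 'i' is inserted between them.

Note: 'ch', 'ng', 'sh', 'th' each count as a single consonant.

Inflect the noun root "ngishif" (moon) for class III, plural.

wongishifinga

Attach noun class class III wo- → wongishif.
Attach number plural -nga → wongishifnga.
Apply epenthesis: wongishifnga → wongishifinga.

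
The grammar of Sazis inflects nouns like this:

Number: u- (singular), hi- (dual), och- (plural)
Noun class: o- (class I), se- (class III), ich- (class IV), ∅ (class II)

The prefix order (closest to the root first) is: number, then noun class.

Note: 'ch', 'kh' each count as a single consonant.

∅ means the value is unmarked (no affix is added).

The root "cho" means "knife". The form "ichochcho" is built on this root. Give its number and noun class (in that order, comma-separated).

Segment: ich-och-cho.
number: och- → plural.
noun class: ich- → class IV.

plural, class IV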